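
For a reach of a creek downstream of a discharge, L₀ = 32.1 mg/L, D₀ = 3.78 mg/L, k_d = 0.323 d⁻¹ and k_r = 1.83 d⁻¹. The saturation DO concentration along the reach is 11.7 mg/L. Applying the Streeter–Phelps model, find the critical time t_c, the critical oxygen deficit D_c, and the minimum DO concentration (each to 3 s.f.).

t_c = [1/(k_r−k_d)] ln[(k_r/k_d)(1 − D₀(k_r−k_d)/(k_d L₀))]
= [1/(1.83−0.323)] ln[(1.83/0.323)(1 − 3.78×1.507/(0.323×32.1))]
= (1/1.507) ln[5.666 × 0.4506] = 0.6636 × ln(2.553) = 0.6636 × 0.9372 = 0.6219 d.
L(t_c) = L₀ e^(−k_d t_c) = 32.1 × 0.8180 = 26.26 mg/L, and at the critical point k_r D_c = k_d L, so D_c = (0.323/1.83) × 26.26 = 4.635 mg/L.
Minimum DO = C_s − D_c = 11.7 − 4.635 = 7.065 mg/L.

t_c ≈ 0.622 d; D_c ≈ 4.63 mg/L; min DO ≈ 7.07 mg/L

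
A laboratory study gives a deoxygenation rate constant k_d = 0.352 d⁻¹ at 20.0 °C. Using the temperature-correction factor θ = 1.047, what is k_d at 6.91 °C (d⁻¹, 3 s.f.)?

k_d(T₂) = k_d(T₁) · θ^(T₂−T₁) = 0.352 × 1.047^(6.91−20.0)
= 0.352 × 1.047^-13.1 = 0.352 × 0.5481 = 0.1929 d⁻¹.

k_d ≈ 0.193 d⁻¹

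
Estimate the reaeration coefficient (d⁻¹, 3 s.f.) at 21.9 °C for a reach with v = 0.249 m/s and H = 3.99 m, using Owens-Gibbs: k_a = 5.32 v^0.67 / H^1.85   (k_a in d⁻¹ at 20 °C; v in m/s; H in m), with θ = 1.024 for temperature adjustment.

k_a ≈ 0.169 d⁻¹

k_a(20) = 5.32 × 0.249^0.67 / 3.99^1.85 = 5.32 × 0.3940 / 12.94 = 0.1620 d⁻¹.
k_a(21.9) = 0.1620 × 1.024^(21.9−20) = 0.1620 × 1.046 = 0.1695 d⁻¹.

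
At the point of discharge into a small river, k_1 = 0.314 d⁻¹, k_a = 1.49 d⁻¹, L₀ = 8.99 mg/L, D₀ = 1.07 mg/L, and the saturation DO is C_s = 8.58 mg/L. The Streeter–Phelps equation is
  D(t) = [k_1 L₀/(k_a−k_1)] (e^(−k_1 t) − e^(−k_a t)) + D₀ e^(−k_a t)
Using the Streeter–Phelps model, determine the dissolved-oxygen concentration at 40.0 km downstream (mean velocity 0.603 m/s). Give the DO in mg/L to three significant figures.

Travel time t = x/v = 40.0 km / (0.603 m/s) = 40000 m / 0.603 m/s = 66330 s = 0.7678 d.
k_1 L₀/(k_a−k_1) = 0.314×8.99/(1.49−0.314) = 2.823/1.176 = 2.400 mg/L.
e^(−k_1 t) = e^(−0.314×0.7678) = 0.7858; e^(−k_a t) = e^(−1.49×0.7678) = 0.3186.
D = 2.400 × (0.7858 − 0.3186) + 1.07 × 0.3186 = 1.122 + 0.3408 = 1.462 mg/L.
DO = C_s − D = 8.58 − 1.462 = 7.118 mg/L.

DO ≈ 7.12 mg/L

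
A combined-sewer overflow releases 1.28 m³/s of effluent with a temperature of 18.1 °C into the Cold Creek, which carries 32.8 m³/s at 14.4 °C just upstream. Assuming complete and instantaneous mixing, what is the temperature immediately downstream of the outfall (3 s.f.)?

Flow-weighted mixing: C = (Q_r C_r + Q_w C_w)/(Q_r + Q_w)
= (32.8×14.4 + 1.28×18.1)/(32.8 + 1.28) = 495.5/34.08 = 14.54 °C.

14.5 °C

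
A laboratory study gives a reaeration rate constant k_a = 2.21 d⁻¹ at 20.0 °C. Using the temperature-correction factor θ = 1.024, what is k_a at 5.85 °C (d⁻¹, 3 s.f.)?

k_a ≈ 1.58 d⁻¹

k_a(T₂) = k_a(T₁) · θ^(T₂−T₁) = 2.21 × 1.024^(5.85−20.0)
= 2.21 × 1.024^-14.2 = 2.21 × 0.7149 = 1.580 d⁻¹.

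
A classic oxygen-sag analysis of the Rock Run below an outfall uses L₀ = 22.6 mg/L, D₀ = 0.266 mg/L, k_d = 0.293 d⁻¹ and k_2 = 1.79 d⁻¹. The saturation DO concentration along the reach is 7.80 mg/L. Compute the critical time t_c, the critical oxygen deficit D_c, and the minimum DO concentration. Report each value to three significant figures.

t_c = [1/(k_2−k_d)] ln[(k_2/k_d)(1 − D₀(k_2−k_d)/(k_d L₀))]
= [1/(1.79−0.293)] ln[(1.79/0.293)(1 − 0.266×1.497/(0.293×22.6))]
= (1/1.497) ln[6.109 × 0.9399] = 0.6680 × ln(5.742) = 0.6680 × 1.748 = 1.168 d.
L(t_c) = L₀ e^(−k_d t_c) = 22.6 × 0.7103 = 16.05 mg/L, and at the critical point k_2 D_c = k_d L, so D_c = (0.293/1.79) × 16.05 = 2.628 mg/L.
Minimum DO = C_s − D_c = 7.80 − 2.628 = 5.172 mg/L.

t_c ≈ 1.17 d; D_c ≈ 2.63 mg/L; min DO ≈ 5.17 mg/L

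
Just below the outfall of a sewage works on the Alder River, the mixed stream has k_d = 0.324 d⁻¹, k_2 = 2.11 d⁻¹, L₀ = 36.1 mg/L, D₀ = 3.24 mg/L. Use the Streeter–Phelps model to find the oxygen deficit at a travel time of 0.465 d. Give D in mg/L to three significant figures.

k_d L₀/(k_2−k_d) = 0.324×36.1/(2.11−0.324) = 11.70/1.786 = 6.549 mg/L.
e^(−k_d t) = e^(−0.324×0.4650) = 0.8601; e^(−k_2 t) = e^(−2.11×0.4650) = 0.3749.
D = 6.549 × (0.8601 − 0.3749) + 3.24 × 0.3749 = 3.178 + 1.215 = 4.393 mg/L.

D ≈ 4.39 mg/L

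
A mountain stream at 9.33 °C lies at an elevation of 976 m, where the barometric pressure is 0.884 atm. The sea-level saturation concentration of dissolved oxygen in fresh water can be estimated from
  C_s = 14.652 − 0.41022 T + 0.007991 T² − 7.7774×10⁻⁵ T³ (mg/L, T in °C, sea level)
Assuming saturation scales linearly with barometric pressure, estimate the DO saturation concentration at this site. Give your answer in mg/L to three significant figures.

At sea level: C_s = 14.652 − 0.41022×9.33 + 0.007991×9.33² − 7.7774×10⁻⁵×9.33³ = 11.46 mg/L.
Pressure correction: C_s' = 11.46 × 0.884 = 10.13 mg/L.

C_s ≈ 10.1 mg/L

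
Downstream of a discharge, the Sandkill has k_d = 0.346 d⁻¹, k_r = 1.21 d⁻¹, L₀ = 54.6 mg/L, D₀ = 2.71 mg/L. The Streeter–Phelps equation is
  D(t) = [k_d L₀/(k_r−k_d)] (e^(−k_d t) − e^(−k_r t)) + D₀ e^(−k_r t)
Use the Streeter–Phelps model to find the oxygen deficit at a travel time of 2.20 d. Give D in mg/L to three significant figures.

D ≈ 8.88 mg/L

k_d L₀/(k_r−k_d) = 0.346×54.6/(1.21−0.346) = 18.89/0.8640 = 21.87 mg/L.
e^(−k_d t) = e^(−0.346×2.200) = 0.4671; e^(−k_r t) = e^(−1.21×2.200) = 0.06981.
D = 21.87 × (0.4671 − 0.06981) + 2.71 × 0.06981 = 8.687 + 0.1892 = 8.876 mg/L.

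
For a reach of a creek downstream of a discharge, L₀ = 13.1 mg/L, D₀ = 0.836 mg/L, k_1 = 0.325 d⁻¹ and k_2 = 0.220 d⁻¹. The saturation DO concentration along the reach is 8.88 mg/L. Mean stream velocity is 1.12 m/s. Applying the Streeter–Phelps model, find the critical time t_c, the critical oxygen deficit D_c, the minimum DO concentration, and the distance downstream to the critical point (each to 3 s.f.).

t_c ≈ 3.52 d; D_c ≈ 6.16 mg/L; min DO ≈ 2.72 mg/L; x_c ≈ 341 km

At the critical point dD/dt = 0, so k_1 L₀ e^(−k_1 t) = k_2 D. Substituting D(t) from the Streeter–Phelps equation and solving for t gives
t_c = ln[(k_2/k_1)(1 − D₀(k_2−k_1)/(k_1 L₀))] / (k_2−k_1).
Here k_2−k_1 = -0.1050 d⁻¹ and 1 − D₀(k_2−k_1)/(k_1 L₀) = 1 − 0.836×-0.1050/(0.325×13.1) = 1.021, so
t_c = ln(0.6769 × 1.021) / -0.1050 = -0.3698 / -0.1050 = 3.522 d.
D_c = (k_1/k_2) L₀ e^(−k_1 t_c) = (0.325/0.220) × 13.1 × e^(−0.325×3.522) = 1.477 × 13.1 × 0.3184 = 6.161 mg/L.
Minimum DO = C_s − D_c = 8.88 − 6.161 = 2.719 mg/L.
x_c = v t_c = 1.12 m/s × 3.522 d × 86400 s/d = 340800 m ≈ 341 km.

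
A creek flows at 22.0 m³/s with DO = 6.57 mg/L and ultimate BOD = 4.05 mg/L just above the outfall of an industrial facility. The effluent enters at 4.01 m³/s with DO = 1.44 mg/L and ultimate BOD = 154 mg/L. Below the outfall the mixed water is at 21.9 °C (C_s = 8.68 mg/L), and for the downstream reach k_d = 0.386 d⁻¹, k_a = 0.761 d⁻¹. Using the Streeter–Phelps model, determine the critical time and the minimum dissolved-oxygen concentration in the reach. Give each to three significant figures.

Mixed DO = (22.0×6.57 + 4.01×1.44)/(22.0+4.01) = 150.3/26.01 = 5.779 mg/L.
Mixed L₀ = (22.0×4.05 + 4.01×154)/(26.01) = 706.6/26.01 = 27.17 mg/L.
Initial deficit D₀ = C_s − DO₀ = 8.68 − 5.779 = 2.901 mg/L.
t_c = (1/0.3750) ln[(0.761/0.386)(1 − 2.901×0.3750/(0.386×27.17))] = 2.667 × ln(1.767) = 1.518 d.
D_c = (0.386/0.761) × 27.17 × e^(−0.386×1.518) = 0.5072 × 27.17 × 0.5566 = 7.670 mg/L.
Minimum DO = 8.68 − 7.670 = 1.010 mg/L.

t_c ≈ 1.52 d; minimum DO ≈ 1.01 mg/L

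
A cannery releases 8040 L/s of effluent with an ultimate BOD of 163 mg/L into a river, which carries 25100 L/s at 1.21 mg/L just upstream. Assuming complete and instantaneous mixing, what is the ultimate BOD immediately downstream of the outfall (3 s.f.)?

40.5 mg/L

Flow-weighted mixing: C = (Q_r C_r + Q_w C_w)/(Q_r + Q_w)
= (25100×1.21 + 8040×163)/(25100 + 8040) = 1.341×10^6/33140 = 40.46 mg/L.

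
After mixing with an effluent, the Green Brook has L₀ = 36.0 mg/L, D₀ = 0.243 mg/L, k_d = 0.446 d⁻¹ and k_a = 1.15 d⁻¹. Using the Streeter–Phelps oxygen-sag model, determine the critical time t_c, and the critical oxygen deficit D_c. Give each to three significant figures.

t_c ≈ 1.33 d; D_c ≈ 7.71 mg/L

t_c = [1/(k_a−k_d)] ln[(k_a/k_d)(1 − D₀(k_a−k_d)/(k_d L₀))]
= [1/(1.15−0.446)] ln[(1.15/0.446)(1 − 0.243×0.7040/(0.446×36.0))]
= (1/0.7040) ln[2.578 × 0.9893] = 1.420 × ln(2.551) = 1.420 × 0.9365 = 1.330 d.
D_c = (k_d/k_a) L₀ e^(−k_d t_c) = (0.446/1.15) × 36.0 × e^(−0.446×1.330) = 0.3878 × 36.0 × 0.5525 = 7.714 mg/L.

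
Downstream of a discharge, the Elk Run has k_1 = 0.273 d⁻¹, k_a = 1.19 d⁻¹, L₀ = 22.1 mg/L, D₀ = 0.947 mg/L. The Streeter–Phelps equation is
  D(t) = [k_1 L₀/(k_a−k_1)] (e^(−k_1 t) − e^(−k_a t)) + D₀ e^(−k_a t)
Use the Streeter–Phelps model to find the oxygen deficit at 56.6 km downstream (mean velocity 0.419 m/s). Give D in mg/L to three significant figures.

Travel time t = x/v = 56.6 km / (0.419 m/s) = 56600 m / 0.419 m/s = 135100 s = 1.563 d.
k_1 L₀/(k_a−k_1) = 0.273×22.1/(1.19−0.273) = 6.033/0.9170 = 6.579 mg/L.
e^(−k_1 t) = e^(−0.273×1.563) = 0.6526; e^(−k_a t) = e^(−1.19×1.563) = 0.1556.
D = 6.579 × (0.6526 − 0.1556) + 0.947 × 0.1556 = 3.270 + 0.1473 = 3.417 mg/L.

D ≈ 3.42 mg/L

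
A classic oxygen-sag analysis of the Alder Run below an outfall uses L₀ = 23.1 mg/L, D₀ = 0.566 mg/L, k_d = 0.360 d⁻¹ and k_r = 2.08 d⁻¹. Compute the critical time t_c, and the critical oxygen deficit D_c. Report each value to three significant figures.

With k_r/k_d = 5.778 and 1 − D₀(k_r−k_d)/(k_d L₀) = 0.8829,
t_c = ln(5.778 × 0.8829) / (2.08 − 0.360) = ln(5.101) / 1.720 = 1.630/1.720 = 0.9474 d.
D_c = (k_d/k_r) L₀ e^(−k_d t_c) = (0.360/2.08) × 23.1 × e^(−0.360×0.9474) = 0.1731 × 23.1 × 0.7110 = 2.843 mg/L.

t_c ≈ 0.947 d; D_c ≈ 2.84 mg/L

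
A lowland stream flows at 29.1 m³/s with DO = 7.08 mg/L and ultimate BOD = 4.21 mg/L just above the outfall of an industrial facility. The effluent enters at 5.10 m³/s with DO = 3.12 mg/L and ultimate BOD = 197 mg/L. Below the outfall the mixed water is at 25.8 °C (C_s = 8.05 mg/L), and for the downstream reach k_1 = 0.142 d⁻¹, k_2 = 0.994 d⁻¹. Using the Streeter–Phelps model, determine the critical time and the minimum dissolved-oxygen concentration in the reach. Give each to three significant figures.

Mixed DO = (29.1×7.08 + 5.10×3.12)/(29.1+5.10) = 221.9/34.20 = 6.489 mg/L.
Mixed L₀ = (29.1×4.21 + 5.10×197)/(34.20) = 1127/34.20 = 32.96 mg/L.
Initial deficit D₀ = C_s − DO₀ = 8.05 − 6.489 = 1.561 mg/L.
t_c = (1/0.8520) ln[(0.994/0.142)(1 − 1.561×0.8520/(0.142×32.96))] = 1.174 × ln(5.011) = 1.892 d.
D_c = (0.142/0.994) × 32.96 × e^(−0.142×1.892) = 0.1429 × 32.96 × 0.7644 = 3.599 mg/L.
Minimum DO = 8.05 − 3.599 = 4.451 mg/L.

t_c ≈ 1.89 d; minimum DO ≈ 4.45 mg/L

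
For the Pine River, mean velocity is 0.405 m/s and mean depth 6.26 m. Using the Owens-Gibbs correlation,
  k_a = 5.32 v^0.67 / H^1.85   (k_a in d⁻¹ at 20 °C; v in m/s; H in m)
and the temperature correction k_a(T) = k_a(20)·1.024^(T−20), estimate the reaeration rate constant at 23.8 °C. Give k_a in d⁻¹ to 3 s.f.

k_a(20) = 5.32 × 0.405^0.67 / 6.26^1.85 = 5.32 × 0.5458 / 29.76 = 0.09755 d⁻¹.
k_a(23.8) = 0.09755 × 1.024^(23.8−20) = 0.09755 × 1.094 = 0.1068 d⁻¹.

k_a ≈ 0.107 d⁻¹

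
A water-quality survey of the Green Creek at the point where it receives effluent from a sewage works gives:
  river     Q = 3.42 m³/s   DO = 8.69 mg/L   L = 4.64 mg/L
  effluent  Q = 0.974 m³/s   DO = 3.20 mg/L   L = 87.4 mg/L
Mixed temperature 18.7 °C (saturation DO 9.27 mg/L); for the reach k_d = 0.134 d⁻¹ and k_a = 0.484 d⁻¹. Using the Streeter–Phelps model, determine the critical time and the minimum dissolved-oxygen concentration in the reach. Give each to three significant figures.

t_c ≈ 3.02 d; minimum DO ≈ 5.02 mg/L

Mixed DO = (3.42×8.69 + 0.974×3.20)/(3.42+0.974) = 32.84/4.394 = 7.473 mg/L.
Mixed L₀ = (3.42×4.64 + 0.974×87.4)/(4.394) = 101.0/4.394 = 22.99 mg/L.
Initial deficit D₀ = C_s − DO₀ = 9.27 − 7.473 = 1.797 mg/L.
t_c = (1/0.3500) ln[(0.484/0.134)(1 − 1.797×0.3500/(0.134×22.99))] = 2.857 × ln(2.874) = 3.017 d.
D_c = (0.134/0.484) × 22.99 × e^(−0.134×3.017) = 0.2769 × 22.99 × 0.6675 = 4.248 mg/L.
Minimum DO = 9.27 − 4.248 = 5.022 mg/L.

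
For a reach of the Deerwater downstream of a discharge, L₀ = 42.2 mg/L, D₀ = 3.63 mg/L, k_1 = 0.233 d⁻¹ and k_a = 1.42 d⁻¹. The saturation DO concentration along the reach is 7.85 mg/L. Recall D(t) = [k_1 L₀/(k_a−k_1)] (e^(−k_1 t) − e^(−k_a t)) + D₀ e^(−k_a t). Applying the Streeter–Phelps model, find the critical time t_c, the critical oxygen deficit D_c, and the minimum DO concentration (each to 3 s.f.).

t_c ≈ 1.04 d; D_c ≈ 5.44 mg/L; min DO ≈ 2.41 mg/L

At the critical point dD/dt = 0, so k_1 L₀ e^(−k_1 t) = k_a D. Substituting D(t) from the Streeter–Phelps equation and solving for t gives
t_c = ln[(k_a/k_1)(1 − D₀(k_a−k_1)/(k_1 L₀))] / (k_a−k_1).
Here k_a−k_1 = 1.187 d⁻¹ and 1 − D₀(k_a−k_1)/(k_1 L₀) = 1 − 3.63×1.187/(0.233×42.2) = 0.5618, so
t_c = ln(6.094 × 0.5618) / 1.187 = 1.231 / 1.187 = 1.037 d.
L(t_c) = L₀ e^(−k_1 t_c) = 42.2 × 0.7854 = 33.14 mg/L, and at the critical point k_a D_c = k_1 L, so D_c = (0.233/1.42) × 33.14 = 5.438 mg/L.
Minimum DO = C_s − D_c = 7.85 − 5.438 = 2.412 mg/L.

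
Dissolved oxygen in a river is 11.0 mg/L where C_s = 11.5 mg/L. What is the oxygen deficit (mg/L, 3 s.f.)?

D ≈ 0.500 mg/L

D = C_s − C = 11.5 − 11.0 = 0.500 mg/L.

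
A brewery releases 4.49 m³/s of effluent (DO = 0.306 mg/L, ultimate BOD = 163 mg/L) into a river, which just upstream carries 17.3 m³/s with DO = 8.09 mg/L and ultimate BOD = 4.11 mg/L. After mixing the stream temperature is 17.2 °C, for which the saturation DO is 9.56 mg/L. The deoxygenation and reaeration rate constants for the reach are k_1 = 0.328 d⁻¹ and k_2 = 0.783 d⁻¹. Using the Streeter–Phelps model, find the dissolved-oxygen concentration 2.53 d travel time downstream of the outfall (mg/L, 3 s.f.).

DO ≈ 1.21 mg/L

Mixed DO = (17.3×8.09 + 4.49×0.306)/(17.3+4.49) = 141.3/21.79 = 6.486 mg/L.
Mixed L₀ = (17.3×4.11 + 4.49×163)/(21.79) = 803.0/21.79 = 36.85 mg/L.
Initial deficit D₀ = C_s − DO₀ = 9.56 − 6.486 = 3.074 mg/L.
D(2.53) = [0.328×36.85/(0.783−0.328)](e^(−0.328×2.53) − e^(−0.783×2.53)) + 3.074 e^(−0.783×2.53)
= 26.56 × (0.4361 − 0.1379) + 3.074 × 0.1379 = 8.345 mg/L.
DO = 9.56 − 8.345 = 1.215 mg/L.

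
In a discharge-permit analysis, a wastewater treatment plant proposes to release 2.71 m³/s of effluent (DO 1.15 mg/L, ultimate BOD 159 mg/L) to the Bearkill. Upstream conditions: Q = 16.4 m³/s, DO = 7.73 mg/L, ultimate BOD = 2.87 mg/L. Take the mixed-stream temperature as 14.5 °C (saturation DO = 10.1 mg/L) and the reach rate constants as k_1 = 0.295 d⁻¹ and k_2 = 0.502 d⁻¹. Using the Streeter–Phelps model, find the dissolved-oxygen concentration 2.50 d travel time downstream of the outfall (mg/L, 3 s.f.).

DO ≈ 2.27 mg/L

Mixed DO = (16.4×7.73 + 2.71×1.15)/(16.4+2.71) = 129.9/19.11 = 6.797 mg/L.
Mixed L₀ = (16.4×2.87 + 2.71×159)/(19.11) = 478.0/19.11 = 25.01 mg/L.
Initial deficit D₀ = C_s − DO₀ = 10.1 − 6.797 = 3.303 mg/L.
D(2.50) = [0.295×25.01/(0.502−0.295)](e^(−0.295×2.50) − e^(−0.502×2.50)) + 3.303 e^(−0.502×2.50)
= 35.64 × (0.4783 − 0.2851) + 3.303 × 0.2851 = 7.829 mg/L.
DO = 10.1 − 7.829 = 2.271 mg/L.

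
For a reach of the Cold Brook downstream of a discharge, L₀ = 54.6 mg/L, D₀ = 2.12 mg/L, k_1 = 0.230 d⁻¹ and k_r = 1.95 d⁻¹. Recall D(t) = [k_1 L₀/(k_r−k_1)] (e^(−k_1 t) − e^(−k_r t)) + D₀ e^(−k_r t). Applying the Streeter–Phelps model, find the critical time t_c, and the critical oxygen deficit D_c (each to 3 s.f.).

t_c ≈ 1.04 d; D_c ≈ 5.07 mg/L

With k_r/k_1 = 8.478 and 1 − D₀(k_r−k_1)/(k_1 L₀) = 0.7096,
t_c = ln(8.478 × 0.7096) / (1.95 − 0.230) = ln(6.016) / 1.720 = 1.795/1.720 = 1.043 d.
L(t_c) = L₀ e^(−k_1 t_c) = 54.6 × 0.7867 = 42.95 mg/L, and at the critical point k_r D_c = k_1 L, so D_c = (0.230/1.95) × 42.95 = 5.066 mg/L.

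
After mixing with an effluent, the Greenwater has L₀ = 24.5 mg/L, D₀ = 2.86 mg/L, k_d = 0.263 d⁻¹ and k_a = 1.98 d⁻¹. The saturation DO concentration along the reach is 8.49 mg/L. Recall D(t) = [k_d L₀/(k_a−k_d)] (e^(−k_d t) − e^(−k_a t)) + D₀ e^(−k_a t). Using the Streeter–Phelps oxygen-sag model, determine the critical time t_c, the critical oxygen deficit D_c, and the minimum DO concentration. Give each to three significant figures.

t_c ≈ 0.339 d; D_c ≈ 2.98 mg/L; min DO ≈ 5.51 mg/L

With k_a/k_d = 7.529 and 1 − D₀(k_a−k_d)/(k_d L₀) = 0.2379,
t_c = ln(7.529 × 0.2379) / (1.98 − 0.263) = ln(1.791) / 1.717 = 0.5828/1.717 = 0.3394 d.
D_c = (k_d/k_a) L₀ e^(−k_d t_c) = (0.263/1.98) × 24.5 × e^(−0.263×0.3394) = 0.1328 × 24.5 × 0.9146 = 2.976 mg/L.
Minimum DO = C_s − D_c = 8.49 − 2.976 = 5.514 mg/L.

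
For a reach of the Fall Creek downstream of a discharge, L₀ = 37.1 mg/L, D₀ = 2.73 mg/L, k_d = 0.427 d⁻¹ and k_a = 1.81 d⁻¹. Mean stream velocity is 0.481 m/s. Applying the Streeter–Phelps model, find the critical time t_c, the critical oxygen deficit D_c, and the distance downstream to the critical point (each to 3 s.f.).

t_c ≈ 0.847 d; D_c ≈ 6.09 mg/L; x_c ≈ 35.2 km

With k_a/k_d = 4.239 and 1 − D₀(k_a−k_d)/(k_d L₀) = 0.7617,
t_c = ln(4.239 × 0.7617) / (1.81 − 0.427) = ln(3.229) / 1.383 = 1.172/1.383 = 0.8475 d.
L(t_c) = L₀ e^(−k_d t_c) = 37.1 × 0.6964 = 25.84 mg/L, and at the critical point k_a D_c = k_d L, so D_c = (0.427/1.81) × 25.84 = 6.095 mg/L.
x_c = v t_c = 0.481 m/s × 0.8475 d × 86400 s/d = 35220 m ≈ 35.2 km.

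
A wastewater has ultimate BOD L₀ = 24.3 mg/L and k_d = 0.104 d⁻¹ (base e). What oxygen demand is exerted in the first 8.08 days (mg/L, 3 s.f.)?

y_t = L₀(1 − e^(−k_d t)) = 24.3 × (1 − e^(−0.104×8.08))
= 24.3 × (1 − 0.4316) = 24.3 × 0.5684 = 13.81 mg/L.

y ≈ 13.8 mg/L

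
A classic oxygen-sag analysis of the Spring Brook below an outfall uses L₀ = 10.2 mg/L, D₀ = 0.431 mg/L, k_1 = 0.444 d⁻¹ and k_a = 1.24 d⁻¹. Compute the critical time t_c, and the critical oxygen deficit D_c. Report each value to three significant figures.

At the critical point dD/dt = 0, so k_1 L₀ e^(−k_1 t) = k_a D. Substituting D(t) from the Streeter–Phelps equation and solving for t gives
t_c = ln[(k_a/k_1)(1 − D₀(k_a−k_1)/(k_1 L₀))] / (k_a−k_1).
Here k_a−k_1 = 0.7960 d⁻¹ and 1 − D₀(k_a−k_1)/(k_1 L₀) = 1 − 0.431×0.7960/(0.444×10.2) = 0.9242, so
t_c = ln(2.793 × 0.9242) / 0.7960 = 0.9483 / 0.7960 = 1.191 d.
D_c = (k_1/k_a) L₀ e^(−k_1 t_c) = (0.444/1.24) × 10.2 × e^(−0.444×1.191) = 0.3581 × 10.2 × 0.5892 = 2.152 mg/L.

t_c ≈ 1.19 d; D_c ≈ 2.15 mg/L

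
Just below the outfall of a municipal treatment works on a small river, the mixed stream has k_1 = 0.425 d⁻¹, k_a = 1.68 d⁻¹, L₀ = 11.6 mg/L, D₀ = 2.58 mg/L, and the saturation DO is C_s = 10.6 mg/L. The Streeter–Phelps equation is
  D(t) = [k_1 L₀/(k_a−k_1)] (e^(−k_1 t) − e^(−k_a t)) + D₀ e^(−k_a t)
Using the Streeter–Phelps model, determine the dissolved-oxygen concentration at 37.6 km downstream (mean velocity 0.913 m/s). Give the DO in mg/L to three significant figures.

Travel time t = x/v = 37.6 km / (0.913 m/s) = 37600 m / 0.913 m/s = 41180 s = 0.4767 d.
k_1 L₀/(k_a−k_1) = 0.425×11.6/(1.68−0.425) = 4.930/1.255 = 3.928 mg/L.
e^(−k_1 t) = e^(−0.425×0.4767) = 0.8166; e^(−k_a t) = e^(−1.68×0.4767) = 0.4490.
D = 3.928 × (0.8166 − 0.4490) + 2.58 × 0.4490 = 1.444 + 1.158 = 2.603 mg/L.
DO = C_s − D = 10.6 − 2.603 = 7.997 mg/L.

DO ≈ 8.00 mg/L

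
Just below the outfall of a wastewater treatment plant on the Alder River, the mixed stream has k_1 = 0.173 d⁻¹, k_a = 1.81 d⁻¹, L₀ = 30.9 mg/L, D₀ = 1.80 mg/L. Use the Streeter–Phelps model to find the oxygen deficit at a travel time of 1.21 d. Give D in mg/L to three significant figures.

k_1 L₀/(k_a−k_1) = 0.173×30.9/(1.81−0.173) = 5.346/1.637 = 3.266 mg/L.
e^(−k_1 t) = e^(−0.173×1.210) = 0.8111; e^(−k_a t) = e^(−1.81×1.210) = 0.1119.
D = 3.266 × (0.8111 − 0.1119) + 1.80 × 0.1119 = 2.283 + 0.2014 = 2.485 mg/L.

D ≈ 2.48 mg/L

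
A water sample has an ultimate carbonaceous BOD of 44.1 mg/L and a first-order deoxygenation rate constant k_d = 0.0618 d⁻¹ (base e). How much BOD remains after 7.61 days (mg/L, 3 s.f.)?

L ≈ 27.6 mg/L

L_t = L₀ e^(−k_d t) = 44.1 × e^(−0.0618×7.61) = 44.1 × 0.6248 = 27.55 mg/L.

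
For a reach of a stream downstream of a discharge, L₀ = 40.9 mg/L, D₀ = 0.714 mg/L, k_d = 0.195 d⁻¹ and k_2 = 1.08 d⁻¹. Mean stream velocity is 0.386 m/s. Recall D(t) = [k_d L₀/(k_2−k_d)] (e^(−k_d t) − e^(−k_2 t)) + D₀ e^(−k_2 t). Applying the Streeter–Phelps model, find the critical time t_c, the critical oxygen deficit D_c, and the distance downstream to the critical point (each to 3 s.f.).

With k_2/k_d = 5.538 and 1 − D₀(k_2−k_d)/(k_d L₀) = 0.9208,
t_c = ln(5.538 × 0.9208) / (1.08 − 0.195) = ln(5.100) / 0.8850 = 1.629/0.8850 = 1.841 d.
L(t_c) = L₀ e^(−k_d t_c) = 40.9 × 0.6984 = 28.56 mg/L, and at the critical point k_2 D_c = k_d L, so D_c = (0.195/1.08) × 28.56 = 5.157 mg/L.
x_c = v t_c = 0.386 m/s × 1.841 d × 86400 s/d = 61390 m ≈ 61.4 km.

t_c ≈ 1.84 d; D_c ≈ 5.16 mg/L; x_c ≈ 61.4 km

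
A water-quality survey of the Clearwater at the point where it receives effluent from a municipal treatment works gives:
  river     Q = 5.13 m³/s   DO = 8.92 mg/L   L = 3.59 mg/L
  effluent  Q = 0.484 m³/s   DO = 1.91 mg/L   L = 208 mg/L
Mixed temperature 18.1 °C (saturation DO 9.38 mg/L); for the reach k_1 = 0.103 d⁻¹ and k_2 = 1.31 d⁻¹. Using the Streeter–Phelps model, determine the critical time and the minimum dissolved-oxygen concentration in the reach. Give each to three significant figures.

Mixed DO = (5.13×8.92 + 0.484×1.91)/(5.13+0.484) = 46.68/5.614 = 8.316 mg/L.
Mixed L₀ = (5.13×3.59 + 0.484×208)/(5.614) = 119.1/5.614 = 21.21 mg/L.
Initial deficit D₀ = C_s − DO₀ = 9.38 − 8.316 = 1.064 mg/L.
t_c = (1/1.207) ln[(1.31/0.103)(1 − 1.064×1.207/(0.103×21.21))] = 0.8285 × ln(5.240) = 1.372 d.
D_c = (0.103/1.31) × 21.21 × e^(−0.103×1.372) = 0.07863 × 21.21 × 0.8682 = 1.448 mg/L.
Minimum DO = 9.38 − 1.448 = 7.932 mg/L.

t_c ≈ 1.37 d; minimum DO ≈ 7.93 mg/L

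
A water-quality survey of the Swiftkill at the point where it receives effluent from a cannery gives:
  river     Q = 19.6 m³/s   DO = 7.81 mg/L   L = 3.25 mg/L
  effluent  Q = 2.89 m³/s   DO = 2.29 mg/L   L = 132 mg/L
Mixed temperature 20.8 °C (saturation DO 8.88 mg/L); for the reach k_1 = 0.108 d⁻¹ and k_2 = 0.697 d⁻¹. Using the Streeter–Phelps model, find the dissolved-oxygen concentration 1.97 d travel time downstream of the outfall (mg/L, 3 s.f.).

Mixed DO = (19.6×7.81 + 2.89×2.29)/(19.6+2.89) = 159.7/22.49 = 7.101 mg/L.
Mixed L₀ = (19.6×3.25 + 2.89×132)/(22.49) = 445.2/22.49 = 19.79 mg/L.
Initial deficit D₀ = C_s − DO₀ = 8.88 − 7.101 = 1.779 mg/L.
D(1.97) = [0.108×19.79/(0.697−0.108)](e^(−0.108×1.97) − e^(−0.697×1.97)) + 1.779 e^(−0.697×1.97)
= 3.630 × (0.8084 − 0.2533) + 1.779 × 0.2533 = 2.465 mg/L.
DO = 8.88 − 2.465 = 6.415 mg/L.

DO ≈ 6.41 mg/L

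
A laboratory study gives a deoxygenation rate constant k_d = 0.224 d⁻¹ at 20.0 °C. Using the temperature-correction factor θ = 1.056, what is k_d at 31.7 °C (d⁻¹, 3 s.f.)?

k_d ≈ 0.424 d⁻¹

k_d(T₂) = k_d(T₁) · θ^(T₂−T₁) = 0.224 × 1.056^(31.7−20.0)
= 0.224 × 1.056^11.7 = 0.224 × 1.892 = 0.4238 d⁻¹.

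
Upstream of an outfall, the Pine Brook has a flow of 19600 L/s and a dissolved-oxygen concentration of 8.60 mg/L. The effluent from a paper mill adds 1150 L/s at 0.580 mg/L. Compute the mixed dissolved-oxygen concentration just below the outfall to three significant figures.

Flow-weighted mixing: C = (Q_r C_r + Q_w C_w)/(Q_r + Q_w)
= (19600×8.60 + 1150×0.580)/(19600 + 1150) = 169200/20750 = 8.156 mg/L.

8.16 mg/L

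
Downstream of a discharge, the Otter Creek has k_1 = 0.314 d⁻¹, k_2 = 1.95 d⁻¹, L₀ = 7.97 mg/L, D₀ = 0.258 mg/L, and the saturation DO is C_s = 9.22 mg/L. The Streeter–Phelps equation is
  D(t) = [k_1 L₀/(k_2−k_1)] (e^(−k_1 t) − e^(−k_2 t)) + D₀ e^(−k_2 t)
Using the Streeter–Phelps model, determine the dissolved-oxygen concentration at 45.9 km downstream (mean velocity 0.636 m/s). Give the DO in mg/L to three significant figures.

DO ≈ 8.29 mg/L

Travel time t = x/v = 45.9 km / (0.636 m/s) = 45900 m / 0.636 m/s = 72170 s = 0.8353 d.
k_1 L₀/(k_2−k_1) = 0.314×7.97/(1.95−0.314) = 2.503/1.636 = 1.530 mg/L.
e^(−k_1 t) = e^(−0.314×0.8353) = 0.7693; e^(−k_2 t) = e^(−1.95×0.8353) = 0.1962.
D = 1.530 × (0.7693 − 0.1962) + 0.258 × 0.1962 = 0.8767 + 0.05061 = 0.9273 mg/L.
DO = C_s − D = 9.22 − 0.9273 = 8.293 mg/L.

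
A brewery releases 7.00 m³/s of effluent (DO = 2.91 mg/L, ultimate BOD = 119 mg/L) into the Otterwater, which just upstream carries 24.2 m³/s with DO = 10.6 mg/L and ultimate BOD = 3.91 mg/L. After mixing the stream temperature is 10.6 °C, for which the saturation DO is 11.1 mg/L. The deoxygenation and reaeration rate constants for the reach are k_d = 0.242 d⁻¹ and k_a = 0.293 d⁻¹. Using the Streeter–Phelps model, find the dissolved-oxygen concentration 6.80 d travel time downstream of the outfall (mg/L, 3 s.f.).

Mixed DO = (24.2×10.6 + 7.00×2.91)/(24.2+7.00) = 276.9/31.20 = 8.875 mg/L.
Mixed L₀ = (24.2×3.91 + 7.00×119)/(31.20) = 927.6/31.20 = 29.73 mg/L.
Initial deficit D₀ = C_s − DO₀ = 11.1 − 8.875 = 2.225 mg/L.
D(6.80) = [0.242×29.73/(0.293−0.242)](e^(−0.242×6.80) − e^(−0.293×6.80)) + 2.225 e^(−0.293×6.80)
= 141.1 × (0.1929 − 0.1364) + 2.225 × 0.1364 = 8.279 mg/L.
DO = 11.1 − 8.279 = 2.821 mg/L.

DO ≈ 2.82 mg/L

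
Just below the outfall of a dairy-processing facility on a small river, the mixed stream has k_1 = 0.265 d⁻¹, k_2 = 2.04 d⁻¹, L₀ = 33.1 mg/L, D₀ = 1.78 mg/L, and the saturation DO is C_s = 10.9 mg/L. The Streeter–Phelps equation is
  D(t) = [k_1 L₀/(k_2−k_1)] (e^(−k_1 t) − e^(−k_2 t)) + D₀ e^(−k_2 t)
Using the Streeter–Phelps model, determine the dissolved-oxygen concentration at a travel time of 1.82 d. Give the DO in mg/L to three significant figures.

k_1 L₀/(k_2−k_1) = 0.265×33.1/(2.04−0.265) = 8.772/1.775 = 4.942 mg/L.
e^(−k_1 t) = e^(−0.265×1.820) = 0.6174; e^(−k_2 t) = e^(−2.04×1.820) = 0.02441.
D = 4.942 × (0.6174 − 0.02441) + 1.78 × 0.02441 = 2.930 + 0.04345 = 2.974 mg/L.
DO = C_s − D = 10.9 − 2.974 = 7.926 mg/L.

DO ≈ 7.93 mg/L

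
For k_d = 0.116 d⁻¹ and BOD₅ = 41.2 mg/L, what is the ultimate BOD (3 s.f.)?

L₀ ≈ 93.6 mg/L

BOD₅ = L₀(1 − e^(−5k_d)) ⇒ L₀ = BOD₅ / (1 − e^(−5×0.116))
= 41.2 / (1 − 0.5599) = 41.2 / 0.4401 = 93.61 mg/L.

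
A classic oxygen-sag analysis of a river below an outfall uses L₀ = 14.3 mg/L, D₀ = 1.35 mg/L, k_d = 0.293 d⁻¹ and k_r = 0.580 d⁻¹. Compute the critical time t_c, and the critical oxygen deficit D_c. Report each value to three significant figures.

t_c ≈ 2.04 d; D_c ≈ 3.97 mg/L

At the critical point dD/dt = 0, so k_d L₀ e^(−k_d t) = k_r D. Substituting D(t) from the Streeter–Phelps equation and solving for t gives
t_c = ln[(k_r/k_d)(1 − D₀(k_r−k_d)/(k_d L₀))] / (k_r−k_d).
Here k_r−k_d = 0.2870 d⁻¹ and 1 − D₀(k_r−k_d)/(k_d L₀) = 1 − 1.35×0.2870/(0.293×14.3) = 0.9075, so
t_c = ln(1.980 × 0.9075) / 0.2870 = 0.5858 / 0.2870 = 2.041 d.
L(t_c) = L₀ e^(−k_d t_c) = 14.3 × 0.5499 = 7.863 mg/L, and at the critical point k_r D_c = k_d L, so D_c = (0.293/0.580) × 7.863 = 3.972 mg/L.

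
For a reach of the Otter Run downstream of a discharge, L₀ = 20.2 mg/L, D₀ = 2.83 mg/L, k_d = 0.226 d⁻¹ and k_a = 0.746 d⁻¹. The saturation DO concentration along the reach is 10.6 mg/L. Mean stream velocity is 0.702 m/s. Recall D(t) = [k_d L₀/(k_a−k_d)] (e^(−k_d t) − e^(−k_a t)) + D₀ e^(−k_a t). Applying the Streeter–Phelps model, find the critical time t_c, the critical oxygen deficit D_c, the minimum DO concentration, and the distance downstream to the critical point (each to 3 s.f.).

t_c = [1/(k_a−k_d)] ln[(k_a/k_d)(1 − D₀(k_a−k_d)/(k_d L₀))]
= [1/(0.746−0.226)] ln[(0.746/0.226)(1 − 2.83×0.5200/(0.226×20.2))]
= (1/0.5200) ln[3.301 × 0.6776] = 1.923 × ln(2.237) = 1.923 × 0.8051 = 1.548 d.
D_c = (k_d/k_a) L₀ e^(−k_d t_c) = (0.226/0.746) × 20.2 × e^(−0.226×1.548) = 0.3029 × 20.2 × 0.7048 = 4.313 mg/L.
Minimum DO = C_s − D_c = 10.6 − 4.313 = 6.287 mg/L.
x_c = v t_c = 0.702 m/s × 1.548 d × 86400 s/d = 93900 m ≈ 93.9 km.

t_c ≈ 1.55 d; D_c ≈ 4.31 mg/L; min DO ≈ 6.29 mg/L; x_c ≈ 93.9 km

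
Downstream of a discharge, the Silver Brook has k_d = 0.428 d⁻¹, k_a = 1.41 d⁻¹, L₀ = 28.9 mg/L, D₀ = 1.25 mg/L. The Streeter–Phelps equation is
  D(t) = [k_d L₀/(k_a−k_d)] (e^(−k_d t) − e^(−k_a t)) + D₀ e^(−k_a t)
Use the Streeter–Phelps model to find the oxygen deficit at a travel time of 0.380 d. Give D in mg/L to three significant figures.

k_d L₀/(k_a−k_d) = 0.428×28.9/(1.41−0.428) = 12.37/0.9820 = 12.60 mg/L.
e^(−k_d t) = e^(−0.428×0.3800) = 0.8499; e^(−k_a t) = e^(−1.41×0.3800) = 0.5852.
D = 12.60 × (0.8499 − 0.5852) + 1.25 × 0.5852 = 3.334 + 0.7315 = 4.066 mg/L.

D ≈ 4.07 mg/L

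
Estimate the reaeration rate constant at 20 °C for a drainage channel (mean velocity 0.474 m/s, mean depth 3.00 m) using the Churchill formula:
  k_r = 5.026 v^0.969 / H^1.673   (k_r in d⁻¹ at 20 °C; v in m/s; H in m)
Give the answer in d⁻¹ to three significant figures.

k_r = 5.026 × 0.474^0.969 / 3.00^1.673 = 5.026 × 0.4851 / 6.284 = 0.3880 d⁻¹.

k_r ≈ 0.388 d⁻¹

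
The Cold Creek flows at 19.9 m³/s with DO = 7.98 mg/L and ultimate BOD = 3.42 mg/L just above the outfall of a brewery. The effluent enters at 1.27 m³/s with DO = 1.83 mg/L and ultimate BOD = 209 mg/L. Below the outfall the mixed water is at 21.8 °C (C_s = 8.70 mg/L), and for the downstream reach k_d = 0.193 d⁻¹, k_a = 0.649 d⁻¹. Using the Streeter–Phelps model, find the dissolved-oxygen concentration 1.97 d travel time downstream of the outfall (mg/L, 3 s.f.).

Mixed DO = (19.9×7.98 + 1.27×1.83)/(19.9+1.27) = 161.1/21.17 = 7.611 mg/L.
Mixed L₀ = (19.9×3.42 + 1.27×209)/(21.17) = 333.5/21.17 = 15.75 mg/L.
Initial deficit D₀ = C_s − DO₀ = 8.70 − 7.611 = 1.089 mg/L.
D(1.97) = [0.193×15.75/(0.649−0.193)](e^(−0.193×1.97) − e^(−0.649×1.97)) + 1.089 e^(−0.649×1.97)
= 6.667 × (0.6837 − 0.2784) + 1.089 × 0.2784 = 3.005 mg/L.
DO = 8.70 − 3.005 = 5.695 mg/L.

DO ≈ 5.69 mg/L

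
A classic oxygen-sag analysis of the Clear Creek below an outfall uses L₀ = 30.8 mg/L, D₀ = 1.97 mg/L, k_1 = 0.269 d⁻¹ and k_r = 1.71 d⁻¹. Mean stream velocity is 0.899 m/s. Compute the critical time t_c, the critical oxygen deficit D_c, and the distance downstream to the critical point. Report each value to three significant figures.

With k_r/k_1 = 6.357 and 1 − D₀(k_r−k_1)/(k_1 L₀) = 0.6574,
t_c = ln(6.357 × 0.6574) / (1.71 − 0.269) = ln(4.179) / 1.441 = 1.430/1.441 = 0.9924 d.
D_c = (k_1/k_r) L₀ e^(−k_1 t_c) = (0.269/1.71) × 30.8 × e^(−0.269×0.9924) = 0.1573 × 30.8 × 0.7657 = 3.710 mg/L.
x_c = v t_c = 0.899 m/s × 0.9924 d × 86400 s/d = 77080 m ≈ 77.1 km.

t_c ≈ 0.992 d; D_c ≈ 3.71 mg/L; x_c ≈ 77.1 km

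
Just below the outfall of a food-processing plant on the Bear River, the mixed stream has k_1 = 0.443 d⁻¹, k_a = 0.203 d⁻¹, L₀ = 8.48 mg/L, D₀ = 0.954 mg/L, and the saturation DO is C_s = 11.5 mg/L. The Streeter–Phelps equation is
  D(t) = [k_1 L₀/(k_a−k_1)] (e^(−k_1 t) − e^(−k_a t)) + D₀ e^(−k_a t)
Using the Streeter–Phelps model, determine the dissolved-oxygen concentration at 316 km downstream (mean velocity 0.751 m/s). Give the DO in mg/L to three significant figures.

DO ≈ 7.13 mg/L

Travel time t = x/v = 316 km / (0.751 m/s) = 316000 m / 0.751 m/s = 420800 s = 4.870 d.
k_1 L₀/(k_a−k_1) = 0.443×8.48/(0.203−0.443) = 3.757/-0.2400 = -15.65 mg/L.
e^(−k_1 t) = e^(−0.443×4.870) = 0.1156; e^(−k_a t) = e^(−0.203×4.870) = 0.3721.
D = -15.65 × (0.1156 − 0.3721) + 0.954 × 0.3721 = 4.014 + 0.3550 = 4.369 mg/L.
DO = C_s − D = 11.5 − 4.369 = 7.131 mg/L.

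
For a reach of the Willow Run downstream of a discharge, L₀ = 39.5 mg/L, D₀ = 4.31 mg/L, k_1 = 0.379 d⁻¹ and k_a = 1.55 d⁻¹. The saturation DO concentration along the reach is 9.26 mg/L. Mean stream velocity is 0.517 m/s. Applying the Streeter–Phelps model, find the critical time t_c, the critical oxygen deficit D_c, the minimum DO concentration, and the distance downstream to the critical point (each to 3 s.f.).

t_c ≈ 0.852 d; D_c ≈ 6.99 mg/L; min DO ≈ 2.27 mg/L; x_c ≈ 38.0 km

At the critical point dD/dt = 0, so k_1 L₀ e^(−k_1 t) = k_a D. Substituting D(t) from the Streeter–Phelps equation and solving for t gives
t_c = ln[(k_a/k_1)(1 − D₀(k_a−k_1)/(k_1 L₀))] / (k_a−k_1).
Here k_a−k_1 = 1.171 d⁻¹ and 1 − D₀(k_a−k_1)/(k_1 L₀) = 1 − 4.31×1.171/(0.379×39.5) = 0.6629, so
t_c = ln(4.090 × 0.6629) / 1.171 = 0.9973 / 1.171 = 0.8517 d.
D_c = (k_1/k_a) L₀ e^(−k_1 t_c) = (0.379/1.55) × 39.5 × e^(−0.379×0.8517) = 0.2445 × 39.5 × 0.7241 = 6.994 mg/L.
Minimum DO = C_s − D_c = 9.26 − 6.994 = 2.266 mg/L.
x_c = v t_c = 0.517 m/s × 0.8517 d × 86400 s/d = 38040 m ≈ 38.0 km.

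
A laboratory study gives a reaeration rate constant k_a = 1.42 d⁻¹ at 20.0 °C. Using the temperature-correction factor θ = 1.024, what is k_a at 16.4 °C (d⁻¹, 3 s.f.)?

k_a(T₂) = k_a(T₁) · θ^(T₂−T₁) = 1.42 × 1.024^(16.4−20.0)
= 1.42 × 1.024^-3.60 = 1.42 × 0.9182 = 1.304 d⁻¹.

k_a ≈ 1.30 d⁻¹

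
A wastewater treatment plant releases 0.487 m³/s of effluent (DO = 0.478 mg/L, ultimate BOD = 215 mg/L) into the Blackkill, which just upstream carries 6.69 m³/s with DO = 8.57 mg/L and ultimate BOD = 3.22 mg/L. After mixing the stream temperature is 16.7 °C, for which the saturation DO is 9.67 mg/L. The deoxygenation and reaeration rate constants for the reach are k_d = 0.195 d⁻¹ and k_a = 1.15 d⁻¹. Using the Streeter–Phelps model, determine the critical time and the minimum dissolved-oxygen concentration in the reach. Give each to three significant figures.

t_c ≈ 1.21 d; minimum DO ≈ 7.32 mg/L

Mixed DO = (6.69×8.57 + 0.487×0.478)/(6.69+0.487) = 57.57/7.177 = 8.021 mg/L.
Mixed L₀ = (6.69×3.22 + 0.487×215)/(7.177) = 126.2/7.177 = 17.59 mg/L.
Initial deficit D₀ = C_s − DO₀ = 9.67 − 8.021 = 1.649 mg/L.
t_c = (1/0.9550) ln[(1.15/0.195)(1 − 1.649×0.9550/(0.195×17.59))] = 1.047 × ln(3.190) = 1.215 d.
D_c = (0.195/1.15) × 17.59 × e^(−0.195×1.215) = 0.1696 × 17.59 × 0.7891 = 2.354 mg/L.
Minimum DO = 9.67 − 2.354 = 7.316 mg/L.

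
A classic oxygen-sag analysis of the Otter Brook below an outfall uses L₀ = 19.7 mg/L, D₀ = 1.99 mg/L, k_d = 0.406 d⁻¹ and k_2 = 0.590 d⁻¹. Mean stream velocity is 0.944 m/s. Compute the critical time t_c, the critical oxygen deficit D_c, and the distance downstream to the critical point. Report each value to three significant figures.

t_c ≈ 1.78 d; D_c ≈ 6.59 mg/L; x_c ≈ 145 km

With k_2/k_d = 1.453 and 1 − D₀(k_2−k_d)/(k_d L₀) = 0.9542,
t_c = ln(1.453 × 0.9542) / (0.590 − 0.406) = ln(1.387) / 0.1840 = 0.3269/0.1840 = 1.777 d.
D_c = (k_d/k_2) L₀ e^(−k_d t_c) = (0.406/0.590) × 19.7 × e^(−0.406×1.777) = 0.6881 × 19.7 × 0.4861 = 6.590 mg/L.
x_c = v t_c = 0.944 m/s × 1.777 d × 86400 s/d = 144900 m ≈ 145 km.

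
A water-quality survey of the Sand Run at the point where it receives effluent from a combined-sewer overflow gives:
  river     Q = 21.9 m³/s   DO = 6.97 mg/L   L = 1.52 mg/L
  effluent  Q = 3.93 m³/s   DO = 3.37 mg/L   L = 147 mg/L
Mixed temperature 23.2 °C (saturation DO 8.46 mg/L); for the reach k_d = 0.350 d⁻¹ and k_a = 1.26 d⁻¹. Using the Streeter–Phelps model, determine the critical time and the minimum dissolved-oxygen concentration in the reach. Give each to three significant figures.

t_c ≈ 1.13 d; minimum DO ≈ 4.03 mg/L

Mixed DO = (21.9×6.97 + 3.93×3.37)/(21.9+3.93) = 165.9/25.83 = 6.422 mg/L.
Mixed L₀ = (21.9×1.52 + 3.93×147)/(25.83) = 611.0/25.83 = 23.65 mg/L.
Initial deficit D₀ = C_s − DO₀ = 8.46 − 6.422 = 2.038 mg/L.
t_c = (1/0.9100) ln[(1.26/0.350)(1 − 2.038×0.9100/(0.350×23.65))] = 1.099 × ln(2.794) = 1.129 d.
D_c = (0.350/1.26) × 23.65 × e^(−0.350×1.129) = 0.2778 × 23.65 × 0.6736 = 4.426 mg/L.
Minimum DO = 8.46 − 4.426 = 4.034 mg/L.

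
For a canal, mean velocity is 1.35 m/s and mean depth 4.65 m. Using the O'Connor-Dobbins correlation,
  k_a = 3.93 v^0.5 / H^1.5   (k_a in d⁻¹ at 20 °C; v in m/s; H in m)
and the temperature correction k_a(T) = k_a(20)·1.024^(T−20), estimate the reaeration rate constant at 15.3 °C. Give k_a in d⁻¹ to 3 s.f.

k_a(20) = 3.93 × 1.35^0.5 / 4.65^1.5 = 3.93 × 1.162 / 10.03 = 0.4554 d⁻¹.
k_a(15.3) = 0.4554 × 1.024^(15.3−20) = 0.4554 × 0.8945 = 0.4074 d⁻¹.

k_a ≈ 0.407 d⁻¹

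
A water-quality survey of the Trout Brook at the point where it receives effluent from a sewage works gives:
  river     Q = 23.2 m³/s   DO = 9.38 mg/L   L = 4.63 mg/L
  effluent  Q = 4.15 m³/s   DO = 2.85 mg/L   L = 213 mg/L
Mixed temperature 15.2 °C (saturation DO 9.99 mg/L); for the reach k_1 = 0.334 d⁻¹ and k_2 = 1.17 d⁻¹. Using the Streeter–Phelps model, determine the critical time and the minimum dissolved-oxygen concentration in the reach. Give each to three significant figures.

Mixed DO = (23.2×9.38 + 4.15×2.85)/(23.2+4.15) = 229.4/27.35 = 8.389 mg/L.
Mixed L₀ = (23.2×4.63 + 4.15×213)/(27.35) = 991.4/27.35 = 36.25 mg/L.
Initial deficit D₀ = C_s − DO₀ = 9.99 − 8.389 = 1.601 mg/L.
t_c = (1/0.8360) ln[(1.17/0.334)(1 − 1.601×0.8360/(0.334×36.25))] = 1.196 × ln(3.116) = 1.359 d.
D_c = (0.334/1.17) × 36.25 × e^(−0.334×1.359) = 0.2855 × 36.25 × 0.6351 = 6.571 mg/L.
Minimum DO = 9.99 − 6.571 = 3.419 mg/L.

t_c ≈ 1.36 d; minimum DO ≈ 3.42 mg/L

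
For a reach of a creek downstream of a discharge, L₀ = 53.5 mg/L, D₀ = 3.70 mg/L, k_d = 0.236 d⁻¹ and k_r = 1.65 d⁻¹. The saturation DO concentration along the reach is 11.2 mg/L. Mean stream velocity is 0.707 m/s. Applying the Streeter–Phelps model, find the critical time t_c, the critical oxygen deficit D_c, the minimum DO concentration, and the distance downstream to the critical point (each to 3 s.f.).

t_c ≈ 0.997 d; D_c ≈ 6.05 mg/L; min DO ≈ 5.15 mg/L; x_c ≈ 60.9 km

t_c = [1/(k_r−k_d)] ln[(k_r/k_d)(1 − D₀(k_r−k_d)/(k_d L₀))]
= [1/(1.65−0.236)] ln[(1.65/0.236)(1 − 3.70×1.414/(0.236×53.5))]
= (1/1.414) ln[6.992 × 0.5856] = 0.7072 × ln(4.094) = 0.7072 × 1.410 = 0.9969 d.
L(t_c) = L₀ e^(−k_d t_c) = 53.5 × 0.7904 = 42.28 mg/L, and at the critical point k_r D_c = k_d L, so D_c = (0.236/1.65) × 42.28 = 6.048 mg/L.
Minimum DO = C_s − D_c = 11.2 − 6.048 = 5.152 mg/L.
x_c = v t_c = 0.707 m/s × 0.9969 d × 86400 s/d = 60900 m ≈ 60.9 km.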